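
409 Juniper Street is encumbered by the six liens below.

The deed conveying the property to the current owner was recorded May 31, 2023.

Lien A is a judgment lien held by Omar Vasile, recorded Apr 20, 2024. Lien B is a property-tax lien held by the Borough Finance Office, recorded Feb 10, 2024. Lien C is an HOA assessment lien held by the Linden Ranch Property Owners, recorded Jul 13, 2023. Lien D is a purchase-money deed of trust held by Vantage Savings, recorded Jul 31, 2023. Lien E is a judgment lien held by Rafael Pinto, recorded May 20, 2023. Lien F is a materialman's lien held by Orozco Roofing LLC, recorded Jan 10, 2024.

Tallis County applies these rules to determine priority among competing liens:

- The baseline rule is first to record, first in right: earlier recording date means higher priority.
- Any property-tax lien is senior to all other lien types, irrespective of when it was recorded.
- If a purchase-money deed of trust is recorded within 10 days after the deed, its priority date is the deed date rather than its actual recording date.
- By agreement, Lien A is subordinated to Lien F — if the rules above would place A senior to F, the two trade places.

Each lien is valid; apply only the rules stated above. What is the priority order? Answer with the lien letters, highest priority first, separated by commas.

B, E, C, D, F, A

First, effective dates: D was recorded 61 days after the deed — beyond 10 days — so no relation-back applies.
As a property-tax lien, B is senior to every other lien.
Remaining liens by effective date: E (May 20, 2023), C (Jul 13, 2023), D (Jul 31, 2023), F (Jan 10, 2024), A (Apr 20, 2024).
Since A is not senior to F, the subordination leaves the order unchanged.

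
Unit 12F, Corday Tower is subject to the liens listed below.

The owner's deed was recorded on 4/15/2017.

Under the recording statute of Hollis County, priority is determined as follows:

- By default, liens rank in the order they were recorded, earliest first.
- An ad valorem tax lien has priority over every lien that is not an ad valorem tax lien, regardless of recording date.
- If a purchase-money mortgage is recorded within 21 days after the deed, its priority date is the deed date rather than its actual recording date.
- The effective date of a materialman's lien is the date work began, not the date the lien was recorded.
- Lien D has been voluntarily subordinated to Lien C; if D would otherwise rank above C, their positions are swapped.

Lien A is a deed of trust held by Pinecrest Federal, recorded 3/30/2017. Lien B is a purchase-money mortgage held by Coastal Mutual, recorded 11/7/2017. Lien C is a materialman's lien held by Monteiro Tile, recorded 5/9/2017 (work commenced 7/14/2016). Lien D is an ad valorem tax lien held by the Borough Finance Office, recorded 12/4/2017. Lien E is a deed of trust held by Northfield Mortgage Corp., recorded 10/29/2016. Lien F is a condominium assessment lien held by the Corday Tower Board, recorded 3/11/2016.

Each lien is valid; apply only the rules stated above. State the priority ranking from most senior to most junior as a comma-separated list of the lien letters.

First, effective dates: B was recorded 206 days after the deed, outside the 21-day window, so it keeps its recording date; C relates back to 7/14/2016 (work commenced).
D is an ad valorem tax lien, so it outranks all other liens regardless of date.
Ordering the rest by effective date: F (3/11/2016), C (7/14/2016), E (10/29/2016), A (3/30/2017), B (11/7/2017).
Because D would otherwise rank above C, the subordination swaps them.

C, F, D, E, A, B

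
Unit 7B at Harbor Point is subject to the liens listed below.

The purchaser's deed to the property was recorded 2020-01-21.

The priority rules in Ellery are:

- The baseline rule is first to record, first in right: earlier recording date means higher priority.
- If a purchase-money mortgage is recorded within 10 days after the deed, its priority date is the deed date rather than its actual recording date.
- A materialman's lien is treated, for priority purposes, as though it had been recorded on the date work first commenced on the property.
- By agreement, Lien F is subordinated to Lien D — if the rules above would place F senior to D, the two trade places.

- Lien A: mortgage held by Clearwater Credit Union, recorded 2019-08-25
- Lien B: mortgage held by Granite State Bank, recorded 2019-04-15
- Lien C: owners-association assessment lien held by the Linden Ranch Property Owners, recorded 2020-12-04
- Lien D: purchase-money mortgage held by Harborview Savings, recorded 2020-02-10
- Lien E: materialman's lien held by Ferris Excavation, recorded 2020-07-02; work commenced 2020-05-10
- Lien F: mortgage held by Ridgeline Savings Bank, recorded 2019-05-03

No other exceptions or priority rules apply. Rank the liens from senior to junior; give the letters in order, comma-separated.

Effective dates: D missed the 10-day window (20 days after the deed), so its recording date stands; E is treated as recorded 2020-05-10, the work-commencement date.
Ordering by effective date: B (2019-04-15), F (2019-05-03), A (2019-08-25), D (2020-02-10), E (2020-05-10), C (2020-12-04).
The subordination applies — F was senior to D — so F and D swap.

B, D, A, F, E, C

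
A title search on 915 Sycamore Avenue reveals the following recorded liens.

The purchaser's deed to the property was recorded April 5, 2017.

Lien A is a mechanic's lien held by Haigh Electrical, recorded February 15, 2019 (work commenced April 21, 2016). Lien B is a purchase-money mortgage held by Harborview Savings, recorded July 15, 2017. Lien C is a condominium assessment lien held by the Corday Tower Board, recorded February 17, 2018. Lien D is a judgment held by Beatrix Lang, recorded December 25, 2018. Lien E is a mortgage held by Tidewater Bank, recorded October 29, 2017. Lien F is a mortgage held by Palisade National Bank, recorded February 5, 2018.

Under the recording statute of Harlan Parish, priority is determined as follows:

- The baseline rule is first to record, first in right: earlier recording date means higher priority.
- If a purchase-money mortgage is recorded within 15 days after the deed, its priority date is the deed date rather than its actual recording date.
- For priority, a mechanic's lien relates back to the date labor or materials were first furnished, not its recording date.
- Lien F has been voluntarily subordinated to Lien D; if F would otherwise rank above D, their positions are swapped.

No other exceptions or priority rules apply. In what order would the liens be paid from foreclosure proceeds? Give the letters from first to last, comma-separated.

Adjusting effective dates: A relates back to April 21, 2016 (work commenced); B was recorded 101 days after the deed, outside the 15-day window, so it keeps its recording date.
Ordering by effective date: A (April 21, 2016), B (July 15, 2017), E (October 29, 2017), F (February 5, 2018), C (February 17, 2018), D (December 25, 2018).
Because F would otherwise rank above D, the subordination swaps them.

A, B, E, D, C, F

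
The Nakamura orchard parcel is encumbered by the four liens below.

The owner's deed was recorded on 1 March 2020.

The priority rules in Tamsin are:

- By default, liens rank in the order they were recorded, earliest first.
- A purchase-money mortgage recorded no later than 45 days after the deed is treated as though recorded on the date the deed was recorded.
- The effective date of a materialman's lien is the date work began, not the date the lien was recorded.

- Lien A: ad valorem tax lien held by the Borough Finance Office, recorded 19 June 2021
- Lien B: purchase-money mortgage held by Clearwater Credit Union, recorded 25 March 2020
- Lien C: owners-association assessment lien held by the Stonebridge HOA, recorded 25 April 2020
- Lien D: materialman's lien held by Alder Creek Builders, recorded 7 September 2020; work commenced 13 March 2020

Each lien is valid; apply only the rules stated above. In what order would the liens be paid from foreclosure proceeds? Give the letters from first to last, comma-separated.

First, effective dates: B's effective date is the deed date, 1 March 2020; D's effective date is 13 March 2020, when work began.
Ordering by effective date: B (1 March 2020), D (13 March 2020), C (25 April 2020), A (19 June 2021).

B, D, C, A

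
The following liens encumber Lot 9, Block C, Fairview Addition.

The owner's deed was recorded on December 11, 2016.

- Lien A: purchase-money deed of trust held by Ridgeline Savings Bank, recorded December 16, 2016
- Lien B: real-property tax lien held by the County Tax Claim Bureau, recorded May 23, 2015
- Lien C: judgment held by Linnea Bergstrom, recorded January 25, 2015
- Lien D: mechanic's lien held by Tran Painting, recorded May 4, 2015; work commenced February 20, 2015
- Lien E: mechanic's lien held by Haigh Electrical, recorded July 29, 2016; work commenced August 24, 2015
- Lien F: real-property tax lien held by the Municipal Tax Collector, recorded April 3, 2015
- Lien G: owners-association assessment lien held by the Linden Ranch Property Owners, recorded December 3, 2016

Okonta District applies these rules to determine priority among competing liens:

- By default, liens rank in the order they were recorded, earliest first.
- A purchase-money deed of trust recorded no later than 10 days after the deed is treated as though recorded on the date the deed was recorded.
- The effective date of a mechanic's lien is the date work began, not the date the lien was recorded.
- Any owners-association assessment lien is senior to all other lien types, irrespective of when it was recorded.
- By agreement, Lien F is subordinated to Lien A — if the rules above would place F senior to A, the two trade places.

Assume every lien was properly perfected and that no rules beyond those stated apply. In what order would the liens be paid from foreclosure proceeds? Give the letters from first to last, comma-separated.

G, C, D, A, B, E, F

Effective dates after the stated exceptions: A relates back to the deed date December 11, 2016; D's effective date is February 20, 2015, when work began; E relates back to August 24, 2015 (work commenced).
G is an owners-association assessment lien, so it outranks all other liens regardless of date.
The other liens, earliest effective date first: C (January 25, 2015), D (February 20, 2015), F (April 3, 2015), B (May 23, 2015), E (August 24, 2015), A (December 11, 2016).
Because F would otherwise rank above A, the subordination swaps them.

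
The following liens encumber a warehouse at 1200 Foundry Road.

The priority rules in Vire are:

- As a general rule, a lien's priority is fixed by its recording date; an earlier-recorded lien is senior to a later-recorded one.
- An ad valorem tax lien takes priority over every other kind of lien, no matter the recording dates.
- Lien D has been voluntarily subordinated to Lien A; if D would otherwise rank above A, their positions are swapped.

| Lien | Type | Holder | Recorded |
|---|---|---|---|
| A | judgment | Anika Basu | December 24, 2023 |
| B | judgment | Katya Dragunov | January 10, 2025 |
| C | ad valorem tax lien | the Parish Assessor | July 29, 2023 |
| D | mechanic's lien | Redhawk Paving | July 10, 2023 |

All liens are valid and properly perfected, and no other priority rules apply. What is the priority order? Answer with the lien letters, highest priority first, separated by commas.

As an ad valorem tax lien, C is senior to every other lien.
Ordering the rest by effective date: D (July 10, 2023), A (December 24, 2023), B (January 10, 2025).
D is senior to A before the subordination, so the two trade places.

C, A, D, B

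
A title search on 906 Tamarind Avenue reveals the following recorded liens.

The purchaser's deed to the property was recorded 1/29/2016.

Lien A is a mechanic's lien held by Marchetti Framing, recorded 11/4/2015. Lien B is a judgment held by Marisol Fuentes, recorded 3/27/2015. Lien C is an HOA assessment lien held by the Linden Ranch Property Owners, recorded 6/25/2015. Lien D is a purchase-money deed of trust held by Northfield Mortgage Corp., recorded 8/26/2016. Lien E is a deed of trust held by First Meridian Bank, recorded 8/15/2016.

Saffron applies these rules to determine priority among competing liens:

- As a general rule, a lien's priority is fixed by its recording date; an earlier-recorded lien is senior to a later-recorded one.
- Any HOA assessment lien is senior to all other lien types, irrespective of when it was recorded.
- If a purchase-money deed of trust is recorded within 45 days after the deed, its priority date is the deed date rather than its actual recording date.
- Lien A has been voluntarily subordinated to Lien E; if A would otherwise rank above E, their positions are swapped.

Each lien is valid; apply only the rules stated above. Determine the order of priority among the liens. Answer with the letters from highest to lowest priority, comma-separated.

Effective dates: D was recorded 210 days after the deed — beyond 45 days — so no relation-back applies.
As an HOA assessment lien, C is senior to every other lien.
Among the remaining liens, by effective date: B (3/27/2015), A (11/4/2015), E (8/15/2016), D (8/26/2016).
A is senior to E before the subordination, so the two trade places.

C, B, E, A, D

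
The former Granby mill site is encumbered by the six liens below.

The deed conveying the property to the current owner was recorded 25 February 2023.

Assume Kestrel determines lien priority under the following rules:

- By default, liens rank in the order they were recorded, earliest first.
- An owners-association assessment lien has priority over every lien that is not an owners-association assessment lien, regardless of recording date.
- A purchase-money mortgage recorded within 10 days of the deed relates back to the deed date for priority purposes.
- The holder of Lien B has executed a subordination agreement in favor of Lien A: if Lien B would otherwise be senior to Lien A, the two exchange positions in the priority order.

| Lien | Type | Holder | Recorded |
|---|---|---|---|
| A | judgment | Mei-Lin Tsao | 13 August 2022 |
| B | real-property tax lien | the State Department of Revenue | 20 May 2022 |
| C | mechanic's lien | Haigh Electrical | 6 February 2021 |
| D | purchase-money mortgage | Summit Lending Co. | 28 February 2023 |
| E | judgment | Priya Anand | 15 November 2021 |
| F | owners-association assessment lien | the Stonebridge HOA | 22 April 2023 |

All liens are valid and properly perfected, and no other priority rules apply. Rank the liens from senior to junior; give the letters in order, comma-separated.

F, C, E, A, B, D

Effective dates: D was recorded within the 10-day window, so its effective date is the deed date 25 February 2023.
As an owners-association assessment lien, F is senior to every other lien.
Among the remaining liens, by effective date: C (6 February 2021), E (15 November 2021), B (20 May 2022), A (13 August 2022), D (25 February 2023).
B would otherwise be senior to A, so under the subordination agreement B and A exchange positions.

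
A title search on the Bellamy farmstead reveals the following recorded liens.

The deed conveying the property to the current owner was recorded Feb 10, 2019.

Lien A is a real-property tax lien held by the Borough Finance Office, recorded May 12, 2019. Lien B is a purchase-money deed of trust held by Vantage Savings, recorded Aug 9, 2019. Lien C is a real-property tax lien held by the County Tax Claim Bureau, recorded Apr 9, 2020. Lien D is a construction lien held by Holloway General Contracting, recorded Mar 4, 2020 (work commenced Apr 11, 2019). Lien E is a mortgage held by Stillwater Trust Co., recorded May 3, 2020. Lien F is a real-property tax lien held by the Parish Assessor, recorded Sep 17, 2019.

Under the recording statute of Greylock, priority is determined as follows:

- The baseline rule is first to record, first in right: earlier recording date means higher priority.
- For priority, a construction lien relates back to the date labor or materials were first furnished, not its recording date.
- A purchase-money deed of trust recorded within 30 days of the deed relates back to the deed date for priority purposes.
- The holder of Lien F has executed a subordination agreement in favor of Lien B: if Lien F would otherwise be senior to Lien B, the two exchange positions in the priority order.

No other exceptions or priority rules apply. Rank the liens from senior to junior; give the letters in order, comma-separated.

D, A, B, F, C, E

Effective dates: B missed the 30-day window (180 days after the deed), so its recording date stands; D relates back to Apr 11, 2019 (work commenced).
Ordering by effective date: D (Apr 11, 2019), A (May 12, 2019), B (Aug 9, 2019), F (Sep 17, 2019), C (Apr 9, 2020), E (May 3, 2020).
Since F is not senior to B, the subordination leaves the order unchanged.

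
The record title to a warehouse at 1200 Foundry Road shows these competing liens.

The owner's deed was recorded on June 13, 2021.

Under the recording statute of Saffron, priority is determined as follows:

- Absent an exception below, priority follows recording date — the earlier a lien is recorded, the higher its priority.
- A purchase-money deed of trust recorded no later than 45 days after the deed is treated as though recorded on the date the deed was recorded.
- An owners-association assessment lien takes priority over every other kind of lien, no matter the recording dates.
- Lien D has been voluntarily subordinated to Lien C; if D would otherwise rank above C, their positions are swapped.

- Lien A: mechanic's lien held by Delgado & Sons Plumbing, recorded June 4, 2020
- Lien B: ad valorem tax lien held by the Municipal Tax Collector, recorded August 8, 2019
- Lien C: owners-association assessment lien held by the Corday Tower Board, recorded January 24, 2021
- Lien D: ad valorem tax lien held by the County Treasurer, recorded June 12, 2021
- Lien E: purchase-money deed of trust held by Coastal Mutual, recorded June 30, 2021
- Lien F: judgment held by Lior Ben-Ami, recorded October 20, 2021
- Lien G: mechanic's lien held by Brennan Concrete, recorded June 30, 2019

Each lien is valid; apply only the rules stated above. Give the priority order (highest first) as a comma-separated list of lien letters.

C, G, B, A, D, E, F

Adjusting effective dates: E relates back to the deed date June 13, 2021.
C is an owners-association assessment lien, so it outranks all other liens regardless of date.
Ordering the rest by effective date: G (June 30, 2019), B (August 8, 2019), A (June 4, 2020), D (June 12, 2021), E (June 13, 2021), F (October 20, 2021).
D already ranks below C; the subordination has no effect.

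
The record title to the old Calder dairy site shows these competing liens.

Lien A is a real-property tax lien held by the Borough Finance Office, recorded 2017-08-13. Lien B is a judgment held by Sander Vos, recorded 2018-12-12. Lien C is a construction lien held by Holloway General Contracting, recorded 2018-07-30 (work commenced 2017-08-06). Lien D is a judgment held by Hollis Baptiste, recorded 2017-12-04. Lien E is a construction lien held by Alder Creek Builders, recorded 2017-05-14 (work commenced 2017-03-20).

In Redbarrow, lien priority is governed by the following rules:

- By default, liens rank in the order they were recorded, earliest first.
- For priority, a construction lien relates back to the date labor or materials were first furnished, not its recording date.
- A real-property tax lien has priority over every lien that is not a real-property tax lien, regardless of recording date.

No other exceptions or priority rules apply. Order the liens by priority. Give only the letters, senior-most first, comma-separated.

A, E, C, D, B

Effective dates: C's effective date is 2017-08-06, when work began; E relates back to 2017-03-20 (work commenced).
As a real-property tax lien, A is senior to every other lien.
The other liens, earliest effective date first: E (2017-03-20), C (2017-08-06), D (2017-12-04), B (2018-12-12).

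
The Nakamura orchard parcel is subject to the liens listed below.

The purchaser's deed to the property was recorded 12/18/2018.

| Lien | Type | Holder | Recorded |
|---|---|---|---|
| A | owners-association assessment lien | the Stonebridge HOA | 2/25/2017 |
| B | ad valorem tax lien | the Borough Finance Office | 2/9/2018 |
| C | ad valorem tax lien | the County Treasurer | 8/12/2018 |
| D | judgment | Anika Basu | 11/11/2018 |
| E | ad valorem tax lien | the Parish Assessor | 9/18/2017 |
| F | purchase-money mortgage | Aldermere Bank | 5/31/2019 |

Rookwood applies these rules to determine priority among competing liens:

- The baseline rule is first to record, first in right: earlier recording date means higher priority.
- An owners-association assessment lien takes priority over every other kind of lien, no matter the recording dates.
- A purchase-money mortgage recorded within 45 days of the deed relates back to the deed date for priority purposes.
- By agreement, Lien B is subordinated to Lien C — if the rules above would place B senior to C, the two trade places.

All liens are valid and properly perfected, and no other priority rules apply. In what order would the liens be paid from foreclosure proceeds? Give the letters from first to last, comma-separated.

A, E, C, B, D, F

Adjusting effective dates: F missed the 45-day window (164 days after the deed), so its recording date stands.
A, as an owners-association assessment lien, has superpriority and ranks first.
Remaining liens by effective date: E (9/18/2017), B (2/9/2018), C (8/12/2018), D (11/11/2018), F (5/31/2019).
The subordination applies — B was senior to C — so B and C swap.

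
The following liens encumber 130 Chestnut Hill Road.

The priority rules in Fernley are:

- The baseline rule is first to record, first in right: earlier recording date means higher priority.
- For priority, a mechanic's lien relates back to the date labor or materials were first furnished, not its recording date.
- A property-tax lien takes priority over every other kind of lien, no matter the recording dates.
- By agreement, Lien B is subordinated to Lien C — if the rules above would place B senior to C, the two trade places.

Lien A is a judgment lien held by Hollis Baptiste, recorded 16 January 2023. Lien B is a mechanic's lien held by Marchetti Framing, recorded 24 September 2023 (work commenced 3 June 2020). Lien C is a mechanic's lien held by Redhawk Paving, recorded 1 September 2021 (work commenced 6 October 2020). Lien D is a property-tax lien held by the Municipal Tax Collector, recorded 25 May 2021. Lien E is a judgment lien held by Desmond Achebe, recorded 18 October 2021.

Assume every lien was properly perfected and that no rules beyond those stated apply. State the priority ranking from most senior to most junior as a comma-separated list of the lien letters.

D, C, B, E, A

Effective dates after the stated exceptions: B relates back to 3 June 2020 (work commenced); C relates back to 6 October 2020 (work commenced).
D is a property-tax lien and takes priority over every other lien.
Among the remaining liens, by effective date: B (3 June 2020), C (6 October 2020), E (18 October 2021), A (16 January 2023).
B is senior to C before the subordination, so the two trade places.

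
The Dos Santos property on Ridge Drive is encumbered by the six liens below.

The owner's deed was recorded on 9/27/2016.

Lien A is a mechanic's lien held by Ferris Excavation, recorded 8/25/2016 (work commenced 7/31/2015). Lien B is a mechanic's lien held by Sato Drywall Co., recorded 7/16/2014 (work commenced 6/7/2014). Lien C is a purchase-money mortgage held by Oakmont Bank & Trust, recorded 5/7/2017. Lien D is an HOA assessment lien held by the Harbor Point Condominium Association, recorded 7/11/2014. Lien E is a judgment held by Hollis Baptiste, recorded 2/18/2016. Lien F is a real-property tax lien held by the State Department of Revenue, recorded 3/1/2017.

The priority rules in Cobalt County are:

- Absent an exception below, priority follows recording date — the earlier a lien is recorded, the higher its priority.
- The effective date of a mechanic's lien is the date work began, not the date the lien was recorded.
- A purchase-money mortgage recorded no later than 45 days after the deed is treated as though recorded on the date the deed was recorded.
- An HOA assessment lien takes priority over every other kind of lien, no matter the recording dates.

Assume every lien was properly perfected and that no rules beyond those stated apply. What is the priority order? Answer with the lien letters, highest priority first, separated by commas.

Adjusting effective dates: A relates back to 7/31/2015 (work commenced); B is treated as recorded 6/7/2014, the work-commencement date; C was recorded 222 days after the deed, outside the 45-day window, so it keeps its recording date.
As an HOA assessment lien, D is senior to every other lien.
Ordering the rest by effective date: B (6/7/2014), A (7/31/2015), E (2/18/2016), F (3/1/2017), C (5/7/2017).

D, B, A, E, F, C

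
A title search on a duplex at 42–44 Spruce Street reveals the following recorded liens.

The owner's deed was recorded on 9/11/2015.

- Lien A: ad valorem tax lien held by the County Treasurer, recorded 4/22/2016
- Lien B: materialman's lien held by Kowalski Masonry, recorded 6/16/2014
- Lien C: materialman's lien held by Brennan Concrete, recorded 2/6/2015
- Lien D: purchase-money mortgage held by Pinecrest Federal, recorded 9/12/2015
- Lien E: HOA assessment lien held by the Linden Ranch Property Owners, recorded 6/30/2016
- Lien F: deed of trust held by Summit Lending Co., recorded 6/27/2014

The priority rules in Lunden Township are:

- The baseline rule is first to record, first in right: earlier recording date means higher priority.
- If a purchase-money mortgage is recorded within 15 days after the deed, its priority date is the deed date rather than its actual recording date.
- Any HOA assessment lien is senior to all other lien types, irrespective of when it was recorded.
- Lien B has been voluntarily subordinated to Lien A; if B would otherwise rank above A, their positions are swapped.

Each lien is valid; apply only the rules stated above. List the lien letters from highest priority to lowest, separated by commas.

E, A, F, C, D, B

First, effective dates: D was recorded within the 15-day window, so its effective date is the deed date 9/11/2015.
As an HOA assessment lien, E is senior to every other lien.
Remaining liens by effective date: B (6/16/2014), F (6/27/2014), C (2/6/2015), D (9/11/2015), A (4/22/2016).
B would otherwise be senior to A, so under the subordination agreement B and A exchange positions.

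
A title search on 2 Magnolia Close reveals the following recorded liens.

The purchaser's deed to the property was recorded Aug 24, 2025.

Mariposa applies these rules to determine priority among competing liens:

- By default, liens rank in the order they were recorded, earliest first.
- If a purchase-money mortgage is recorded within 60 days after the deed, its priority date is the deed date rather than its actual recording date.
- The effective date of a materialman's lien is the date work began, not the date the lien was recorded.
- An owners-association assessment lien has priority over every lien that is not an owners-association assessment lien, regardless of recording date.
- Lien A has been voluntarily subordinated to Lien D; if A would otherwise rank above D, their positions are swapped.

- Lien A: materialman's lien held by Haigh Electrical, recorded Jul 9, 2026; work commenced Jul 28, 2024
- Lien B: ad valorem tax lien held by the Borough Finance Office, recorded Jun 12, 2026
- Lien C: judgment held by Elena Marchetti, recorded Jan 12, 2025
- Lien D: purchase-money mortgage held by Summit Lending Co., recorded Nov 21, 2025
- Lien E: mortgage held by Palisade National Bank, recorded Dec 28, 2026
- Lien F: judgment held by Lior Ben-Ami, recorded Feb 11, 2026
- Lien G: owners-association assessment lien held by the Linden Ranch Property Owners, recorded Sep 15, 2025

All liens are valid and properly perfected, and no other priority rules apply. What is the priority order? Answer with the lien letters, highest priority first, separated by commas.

Effective dates: A is treated as recorded Jul 28, 2024, the work-commencement date; D missed the 60-day window (89 days after the deed), so its recording date stands.
G, as an owners-association assessment lien, has superpriority and ranks first.
Among the remaining liens, by effective date: A (Jul 28, 2024), C (Jan 12, 2025), D (Nov 21, 2025), F (Feb 11, 2026), B (Jun 12, 2026), E (Dec 28, 2026).
A would otherwise be senior to D, so under the subordination agreement A and D exchange positions.

G, D, C, A, F, B, E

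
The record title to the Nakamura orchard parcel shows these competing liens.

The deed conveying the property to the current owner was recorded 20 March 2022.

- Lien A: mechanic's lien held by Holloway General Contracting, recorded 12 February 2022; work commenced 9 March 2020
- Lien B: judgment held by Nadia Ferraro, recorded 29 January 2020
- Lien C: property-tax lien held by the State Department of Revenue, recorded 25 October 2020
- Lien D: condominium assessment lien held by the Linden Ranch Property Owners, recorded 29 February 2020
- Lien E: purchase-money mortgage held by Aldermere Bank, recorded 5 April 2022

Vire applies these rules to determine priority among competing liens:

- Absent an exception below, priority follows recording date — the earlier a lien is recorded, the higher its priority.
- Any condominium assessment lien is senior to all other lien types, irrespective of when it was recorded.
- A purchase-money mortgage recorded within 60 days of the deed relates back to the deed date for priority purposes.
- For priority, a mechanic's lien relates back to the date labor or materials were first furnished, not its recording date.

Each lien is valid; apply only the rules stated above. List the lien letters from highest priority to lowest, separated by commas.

Adjusting effective dates: A is treated as recorded 9 March 2020, the work-commencement date; E's effective date is the deed date, 20 March 2022.
D is a condominium assessment lien, so it outranks all other liens regardless of date.
Ordering the rest by effective date: B (29 January 2020), A (9 March 2020), C (25 October 2020), E (20 March 2022).

D, B, A, C, E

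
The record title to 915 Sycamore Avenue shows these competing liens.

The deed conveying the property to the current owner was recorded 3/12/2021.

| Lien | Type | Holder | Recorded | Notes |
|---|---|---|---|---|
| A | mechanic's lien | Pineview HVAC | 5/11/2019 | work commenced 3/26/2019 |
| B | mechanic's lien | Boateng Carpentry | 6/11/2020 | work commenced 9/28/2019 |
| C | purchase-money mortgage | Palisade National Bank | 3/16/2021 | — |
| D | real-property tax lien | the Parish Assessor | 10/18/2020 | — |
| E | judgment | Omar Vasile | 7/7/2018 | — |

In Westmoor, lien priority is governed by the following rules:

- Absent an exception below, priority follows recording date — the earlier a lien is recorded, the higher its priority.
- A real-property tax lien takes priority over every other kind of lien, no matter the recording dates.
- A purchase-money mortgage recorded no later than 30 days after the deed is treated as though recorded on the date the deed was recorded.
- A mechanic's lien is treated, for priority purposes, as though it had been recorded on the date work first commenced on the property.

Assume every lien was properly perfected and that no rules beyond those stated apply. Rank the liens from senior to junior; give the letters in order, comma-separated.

Effective dates: A is treated as recorded 3/26/2019, the work-commencement date; B is treated as recorded 9/28/2019, the work-commencement date; C was recorded within the 30-day window, so its effective date is the deed date 3/12/2021.
D is a real-property tax lien, so it outranks all other liens regardless of date.
Remaining liens by effective date: E (7/7/2018), A (3/26/2019), B (9/28/2019), C (3/12/2021).

D, E, A, B, C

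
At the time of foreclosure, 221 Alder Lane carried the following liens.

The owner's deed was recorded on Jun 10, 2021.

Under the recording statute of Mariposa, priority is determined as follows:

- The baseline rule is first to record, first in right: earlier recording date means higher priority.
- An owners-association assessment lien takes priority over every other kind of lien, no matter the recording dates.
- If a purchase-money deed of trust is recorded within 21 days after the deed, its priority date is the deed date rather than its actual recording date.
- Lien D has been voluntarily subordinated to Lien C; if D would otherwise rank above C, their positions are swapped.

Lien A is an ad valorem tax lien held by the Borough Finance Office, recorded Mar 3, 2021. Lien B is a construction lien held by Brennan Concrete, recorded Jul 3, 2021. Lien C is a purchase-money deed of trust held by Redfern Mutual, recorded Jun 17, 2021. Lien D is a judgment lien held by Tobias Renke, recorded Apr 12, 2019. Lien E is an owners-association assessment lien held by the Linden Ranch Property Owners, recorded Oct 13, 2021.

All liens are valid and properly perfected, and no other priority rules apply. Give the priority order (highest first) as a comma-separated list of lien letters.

Adjusting effective dates: C relates back to the deed date Jun 10, 2021.
E is an owners-association assessment lien, so it outranks all other liens regardless of date.
Remaining liens by effective date: D (Apr 12, 2019), A (Mar 3, 2021), C (Jun 10, 2021), B (Jul 3, 2021).
D is senior to C before the subordination, so the two trade places.

E, C, A, D, B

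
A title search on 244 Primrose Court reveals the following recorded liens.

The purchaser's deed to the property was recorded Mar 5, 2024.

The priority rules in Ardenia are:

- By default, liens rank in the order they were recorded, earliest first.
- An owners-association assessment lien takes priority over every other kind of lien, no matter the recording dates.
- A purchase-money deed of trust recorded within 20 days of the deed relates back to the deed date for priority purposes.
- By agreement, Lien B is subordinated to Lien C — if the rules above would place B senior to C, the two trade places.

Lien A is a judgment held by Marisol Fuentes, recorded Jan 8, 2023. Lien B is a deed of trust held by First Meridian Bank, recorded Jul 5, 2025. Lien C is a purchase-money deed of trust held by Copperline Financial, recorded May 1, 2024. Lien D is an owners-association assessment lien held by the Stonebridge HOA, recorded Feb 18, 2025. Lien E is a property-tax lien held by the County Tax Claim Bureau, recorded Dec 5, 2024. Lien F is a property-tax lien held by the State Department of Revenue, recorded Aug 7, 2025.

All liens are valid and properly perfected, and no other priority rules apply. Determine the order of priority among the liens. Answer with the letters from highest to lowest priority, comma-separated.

Effective dates: C missed the 20-day window (57 days after the deed), so its recording date stands.
D is an owners-association assessment lien and takes priority over every other lien.
The other liens, earliest effective date first: A (Jan 8, 2023), C (May 1, 2024), E (Dec 5, 2024), B (Jul 5, 2025), F (Aug 7, 2025).
B is already junior to C, so the subordination agreement changes nothing.

D, A, C, E, B, F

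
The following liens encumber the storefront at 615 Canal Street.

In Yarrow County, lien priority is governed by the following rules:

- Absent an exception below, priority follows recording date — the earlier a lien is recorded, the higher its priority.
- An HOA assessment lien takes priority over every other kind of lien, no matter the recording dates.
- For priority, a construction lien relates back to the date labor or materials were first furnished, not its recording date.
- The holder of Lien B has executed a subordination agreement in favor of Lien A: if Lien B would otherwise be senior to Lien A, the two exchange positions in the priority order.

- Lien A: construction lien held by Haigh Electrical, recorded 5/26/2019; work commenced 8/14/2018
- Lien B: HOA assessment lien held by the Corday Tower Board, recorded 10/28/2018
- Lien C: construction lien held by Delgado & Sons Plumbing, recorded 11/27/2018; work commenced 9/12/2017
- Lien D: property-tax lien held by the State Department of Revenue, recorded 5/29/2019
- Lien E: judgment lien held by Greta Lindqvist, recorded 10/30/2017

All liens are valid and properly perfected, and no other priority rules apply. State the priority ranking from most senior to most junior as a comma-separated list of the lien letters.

Effective dates: A is treated as recorded 8/14/2018, the work-commencement date; C is treated as recorded 9/12/2017, the work-commencement date.
B is an HOA assessment lien, so it outranks all other liens regardless of date.
The other liens, earliest effective date first: C (9/12/2017), E (10/30/2017), A (8/14/2018), D (5/29/2019).
Because B would otherwise rank above A, the subordination swaps them.

A, C, E, B, D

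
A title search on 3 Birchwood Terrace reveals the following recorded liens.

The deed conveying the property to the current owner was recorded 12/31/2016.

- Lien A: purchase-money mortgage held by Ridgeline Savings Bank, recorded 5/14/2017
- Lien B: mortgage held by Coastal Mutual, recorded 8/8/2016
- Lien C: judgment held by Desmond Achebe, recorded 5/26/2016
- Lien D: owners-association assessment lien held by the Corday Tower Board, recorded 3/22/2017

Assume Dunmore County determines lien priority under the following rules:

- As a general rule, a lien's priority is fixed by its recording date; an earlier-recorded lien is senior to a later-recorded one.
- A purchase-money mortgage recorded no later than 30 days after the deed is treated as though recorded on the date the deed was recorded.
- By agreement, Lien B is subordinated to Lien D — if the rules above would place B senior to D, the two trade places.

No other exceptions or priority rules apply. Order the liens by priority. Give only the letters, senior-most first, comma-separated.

C, D, B, A

Effective dates after the stated exceptions: A was recorded 134 days after the deed — beyond 30 days — so no relation-back applies.
Sorted by effective date: C (5/26/2016), B (8/8/2016), D (3/22/2017), A (5/14/2017).
B is senior to D before the subordination, so the two trade places.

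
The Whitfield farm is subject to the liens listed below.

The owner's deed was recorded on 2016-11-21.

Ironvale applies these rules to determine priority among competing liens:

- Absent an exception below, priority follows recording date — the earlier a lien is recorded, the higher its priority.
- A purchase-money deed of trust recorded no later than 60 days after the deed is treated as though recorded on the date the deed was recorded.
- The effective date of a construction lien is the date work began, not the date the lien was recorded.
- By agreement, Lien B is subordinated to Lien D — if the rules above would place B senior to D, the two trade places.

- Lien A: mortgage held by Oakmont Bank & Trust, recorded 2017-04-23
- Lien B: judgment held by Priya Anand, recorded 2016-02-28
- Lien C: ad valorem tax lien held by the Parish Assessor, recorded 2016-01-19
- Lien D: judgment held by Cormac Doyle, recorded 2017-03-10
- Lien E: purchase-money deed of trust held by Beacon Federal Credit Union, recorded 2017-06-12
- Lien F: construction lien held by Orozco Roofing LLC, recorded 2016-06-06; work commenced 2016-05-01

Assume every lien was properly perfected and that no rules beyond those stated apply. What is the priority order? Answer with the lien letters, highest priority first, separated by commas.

Adjusting effective dates: E was recorded 203 days after the deed, outside the 60-day window, so it keeps its recording date; F's effective date is 2016-05-01, when work began.
Sorted by effective date: C (2016-01-19), B (2016-02-28), F (2016-05-01), D (2017-03-10), A (2017-04-23), E (2017-06-12).
Because B would otherwise rank above D, the subordination swaps them.

C, D, F, B, A, E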